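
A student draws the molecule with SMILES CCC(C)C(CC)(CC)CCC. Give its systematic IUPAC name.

The longest carbon chain is 7 atoms: the parent is heptane.
The numbering direction is chosen so that the substituent locant set {3,4,4} is lower than {4,4,5} at the first point of difference.
That gives two ethyl groups at C-4; a methyl group at C-3.
Prefixes are listed alphabetically: ethyl, methyl.
Assembling the pieces gives 4,4-diethyl-3-methylheptane.

4,4-diethyl-3-methylheptane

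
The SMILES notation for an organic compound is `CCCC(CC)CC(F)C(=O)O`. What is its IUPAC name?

4-ethyl-2-fluoroheptanoic acid

Counting along the main chain through the –COOH group gives 7 carbons: the parent is heptane.
The principal characteristic group is a carboxylic acid (terminal –COOH), named with the suffix -oic acid.
The numbering direction is chosen so that the carboxylic acid carbon is C-1 by definition.
This places an ethyl group at C-4; a fluoro group at C-2.
The substituents are ordered alphabetically, ignoring any di-/tri- multipliers.
Assembling the pieces gives 4-ethyl-2-fluoroheptanoic acid.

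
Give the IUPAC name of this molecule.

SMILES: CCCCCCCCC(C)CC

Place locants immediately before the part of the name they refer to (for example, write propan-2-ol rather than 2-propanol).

The longest carbon chain is 11 atoms: the parent is undecane.
Number the chain so that the substituent locant set {3} is lower than {9} at the first point of difference.
With this numbering: a methyl group at C-3.
Assembling the pieces gives 3-methylundecane.

3-methylundecane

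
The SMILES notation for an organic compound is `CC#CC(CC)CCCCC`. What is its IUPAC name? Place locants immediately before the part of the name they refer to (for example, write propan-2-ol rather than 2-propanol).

4-ethylnon-2-yne

The longest chain bearing the multiple bond is 9 carbons long (nonane).
The chain contains a C≡C triple bond, so the unsaturation ending is -yne.
Choose the numbering such that numbering from this end puts the triple bond at C-2 rather than C-7.
That gives the triple bond between C-2 and C-3; an ethyl group at C-4.
The name is 4-ethylnon-2-yne.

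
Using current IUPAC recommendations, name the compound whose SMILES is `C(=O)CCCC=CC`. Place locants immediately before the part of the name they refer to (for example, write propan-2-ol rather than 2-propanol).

hept-5-enal

Counting along the main chain through the –CHO group and the multiple bond gives 7 carbons: the parent is heptane.
The principal characteristic group is an aldehyde (terminal –CHO), named with the suffix -al.
The chain contains a C=C double bond, so the unsaturation ending is -ene.
Choose the numbering such that the aldehyde carbon is C-1 by definition.
This places the double bond between C-5 and C-6.
Assembling the pieces gives hept-5-enal.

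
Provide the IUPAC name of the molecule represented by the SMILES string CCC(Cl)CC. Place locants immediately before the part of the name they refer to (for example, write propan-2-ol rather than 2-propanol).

3-chloropentane

The longest carbon chain is 5 atoms: the parent is pentane.
The molecule is symmetric, so either numbering direction gives the same locants.
With this numbering: a chloro group at C-3.
Assembling the pieces gives 3-chloropentane.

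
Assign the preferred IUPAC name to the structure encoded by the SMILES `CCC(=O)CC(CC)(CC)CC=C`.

Counting along the main chain through the carbonyl and the multiple bond gives 8 carbons: the parent is octane.
The highest-priority functional group is a ketone (C=O on an internal carbon), so the name ends in -one.
There is one C=C double bond, indicated by the ending -ene.
The numbering direction is chosen so that numbering from this end puts the carbonyl group at C-3 rather than C-6.
That gives the carbonyl at C-3; the double bond between C-7 and C-8; two ethyl groups at C-5.
Assembling the pieces gives 5,5-diethyloct-7-en-3-one.

5,5-diethyloct-7-en-3-one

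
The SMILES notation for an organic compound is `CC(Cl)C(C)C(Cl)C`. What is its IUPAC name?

2,4-dichloro-3-methylpentane

The longest continuous carbon chain has 5 atoms, so the parent hydride is pentane.
Numbering from either end gives identical locants here.
That gives chloro groups at C-2 and C-4; a methyl group at C-3.
Prefixes are listed alphabetically: chloro, methyl.
Assembling the pieces gives 2,4-dichloro-3-methylpentane.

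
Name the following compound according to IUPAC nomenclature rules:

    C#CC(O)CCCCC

oct-1-yn-3-ol

Counting along the main chain through the –OH group and the multiple bond gives 8 carbons: the parent is octane.
The principal characteristic group is an alcohol (–OH), named with the suffix -ol.
A C≡C triple bond in the chain gives the infix -yne-.
Number the chain so that numbering from this end puts the hydroxyl group at C-3 rather than C-6.
This places the hydroxyl at C-3; the triple bond between C-1 and C-2.
Putting it together: oct-1-yn-3-ol.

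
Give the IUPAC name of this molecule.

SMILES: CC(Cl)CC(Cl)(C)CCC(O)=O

4,6-dichloro-4-methylheptanoic acid

Counting along the main chain through the –COOH group gives 7 carbons: the parent is heptane.
The highest-priority functional group is a carboxylic acid (terminal –COOH), so the name ends in -oic acid.
The numbering direction is chosen so that the carboxylic acid carbon is C-1 by definition.
That gives chloro groups at C-4 and C-6; a methyl group at C-4.
Prefixes are listed alphabetically: chloro, methyl.
The name is 4,6-dichloro-4-methylheptanoic acid.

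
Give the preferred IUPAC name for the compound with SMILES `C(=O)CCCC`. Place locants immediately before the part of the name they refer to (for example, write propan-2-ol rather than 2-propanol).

The longest carbon chain that includes the –CHO group has 5 carbons, so the parent hydride is pentane.
An aldehyde (terminal –CHO) is the principal characteristic group, giving the suffix -al.
Choose the numbering such that the aldehyde carbon is C-1 by definition.
Putting it together: pentanal.

pentanal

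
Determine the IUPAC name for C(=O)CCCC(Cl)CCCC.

The longest chain bearing the –CHO group is 9 carbons long (nonane).
An aldehyde (terminal –CHO) is the principal characteristic group, giving the suffix -al.
Number the chain so that the aldehyde carbon is C-1 by definition.
That gives a chloro group at C-5.
Assembling the pieces gives 5-chlorononanal.

5-chlorononanal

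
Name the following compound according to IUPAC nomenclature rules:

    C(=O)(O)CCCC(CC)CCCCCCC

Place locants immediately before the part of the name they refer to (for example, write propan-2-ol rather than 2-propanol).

The longest chain bearing the –COOH group is 12 carbons long (dodecane).
A carboxylic acid (terminal –COOH) is the principal characteristic group, giving the suffix -oic acid.
Number the chain so that the carboxylic acid carbon is C-1 by definition.
That gives an ethyl group at C-5.
Assembling the pieces gives 5-ethyldodecanoic acid.

5-ethyldodecanoic acid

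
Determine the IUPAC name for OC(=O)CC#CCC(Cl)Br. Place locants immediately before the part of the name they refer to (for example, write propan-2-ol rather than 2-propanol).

6-bromo-6-chlorohex-3-ynoic acid

The longest chain bearing the –COOH group and the multiple bond is 6 carbons long (hexane).
The highest-priority functional group is a carboxylic acid (terminal –COOH), so the name ends in -oic acid.
A C≡C triple bond in the chain gives the infix -yne-.
Choose the numbering such that the carboxylic acid carbon is C-1 by definition.
This places the triple bond between C-3 and C-4; a bromo group at C-6; a chloro group at C-6.
Substituent prefixes are cited in alphabetical order (multiplying prefixes like di-/tri- are ignored for ordering).
Putting it together: 6-bromo-6-chlorohex-3-ynoic acid.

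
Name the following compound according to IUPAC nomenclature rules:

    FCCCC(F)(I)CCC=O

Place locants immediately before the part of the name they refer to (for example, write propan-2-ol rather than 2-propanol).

Counting along the main chain through the –CHO group gives 7 carbons: the parent is heptane.
The principal characteristic group is an aldehyde (terminal –CHO), named with the suffix -al.
Choose the numbering such that the aldehyde carbon is C-1 by definition.
With this numbering: fluoro groups at C-4 and C-7; an iodo group at C-4.
Prefixes are listed alphabetically: fluoro, iodo.
Assembling the pieces gives 4,7-difluoro-4-iodoheptanal.

4,7-difluoro-4-iodoheptanal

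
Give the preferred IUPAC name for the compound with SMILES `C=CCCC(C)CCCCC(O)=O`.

6-methyldec-9-enoic acid

Counting along the main chain through the –COOH group and the multiple bond gives 10 carbons: the parent is decane.
The highest-priority functional group is a carboxylic acid (terminal –COOH), so the name ends in -oic acid.
A C=C double bond in the chain gives the infix -ene-.
The numbering direction is chosen so that the carboxylic acid carbon is C-1 by definition.
That gives the double bond between C-9 and C-10; a methyl group at C-6.
Putting it together: 6-methyldec-9-enoic acid.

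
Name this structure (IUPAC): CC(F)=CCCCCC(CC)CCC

8-ethyl-2-fluoroundec-2-ene

Counting along the main chain through the multiple bond gives 11 carbons: the parent is undecane.
The chain contains a C=C double bond, so the unsaturation ending is -ene.
Number the chain so that numbering from this end puts the double bond at C-2 rather than C-9.
With this numbering: the double bond between C-2 and C-3; an ethyl group at C-8; a fluoro group at C-2.
Prefixes are listed alphabetically: ethyl, fluoro.
Putting it together: 8-ethyl-2-fluoroundec-2-ene.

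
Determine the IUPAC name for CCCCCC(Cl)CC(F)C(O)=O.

The longest carbon chain that includes the –COOH group has 9 carbons, so the parent hydride is nonane.
The highest-priority functional group is a carboxylic acid (terminal –COOH), so the name ends in -oic acid.
Number the chain so that the carboxylic acid carbon is C-1 by definition.
With this numbering: a chloro group at C-4; a fluoro group at C-2.
Substituent prefixes are cited in alphabetical order (multiplying prefixes like di-/tri- are ignored for ordering).
Putting it together: 4-chloro-2-fluorononanoic acid.

4-chloro-2-fluorononanoic acid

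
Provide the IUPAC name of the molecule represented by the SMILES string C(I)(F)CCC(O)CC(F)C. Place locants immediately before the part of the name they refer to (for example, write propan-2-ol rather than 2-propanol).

1,6-difluoro-1-iodoheptan-4-ol

The longest carbon chain that includes the –OH group has 7 carbons, so the parent hydride is heptane.
The principal characteristic group is an alcohol (–OH), named with the suffix -ol.
Number the chain so that the substituent locant set {1,1,6} is lower than {2,7,7} at the first point of difference.
This places the hydroxyl at C-4; fluoro groups at C-1 and C-6; an iodo group at C-1.
Substituent prefixes are cited in alphabetical order (multiplying prefixes like di-/tri- are ignored for ordering).
The name is 1,6-difluoro-1-iodoheptan-4-ol.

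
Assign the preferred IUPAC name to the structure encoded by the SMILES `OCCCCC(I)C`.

Counting along the main chain through the –OH group gives 6 carbons: the parent is hexane.
The principal characteristic group is an alcohol (–OH), named with the suffix -ol.
Number the chain so that numbering from this end puts the hydroxyl group at C-1 rather than C-6.
With this numbering: the hydroxyl at C-1; an iodo group at C-5.
Putting it together: 5-iodohexan-1-ol.

5-iodohexan-1-ol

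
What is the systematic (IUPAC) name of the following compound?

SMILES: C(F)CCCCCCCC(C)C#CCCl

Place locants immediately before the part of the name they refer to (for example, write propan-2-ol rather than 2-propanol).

1-chloro-12-fluoro-4-methyldodec-2-yne

The longest carbon chain that includes the multiple bond has 12 carbons, so the parent hydride is dodecane.
There is one C≡C triple bond, indicated by the ending -yne.
The numbering direction is chosen so that numbering from this end puts the triple bond at C-2 rather than C-10.
With this numbering: the triple bond between C-2 and C-3; a chloro group at C-1; a fluoro group at C-12; a methyl group at C-4.
Prefixes are listed alphabetically: chloro, fluoro, methyl.
The name is 1-chloro-12-fluoro-4-methyldodec-2-yne.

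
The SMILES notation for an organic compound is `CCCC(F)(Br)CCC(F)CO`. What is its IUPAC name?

5-bromo-2,5-difluorooctan-1-ol

The longest chain bearing the –OH group is 8 carbons long (octane).
The highest-priority functional group is an alcohol (–OH), so the name ends in -ol.
Choose the numbering such that numbering from this end puts the hydroxyl group at C-1 rather than C-8.
With this numbering: the hydroxyl at C-1; a bromo group at C-5; fluoro groups at C-2 and C-5.
Substituent prefixes are cited in alphabetical order (multiplying prefixes like di-/tri- are ignored for ordering).
Putting it together: 5-bromo-2,5-difluorooctan-1-ol.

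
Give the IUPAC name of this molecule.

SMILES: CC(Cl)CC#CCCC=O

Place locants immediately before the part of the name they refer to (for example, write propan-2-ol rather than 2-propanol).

7-chlorooct-4-ynal

Counting along the main chain through the –CHO group and the multiple bond gives 8 carbons: the parent is octane.
The highest-priority functional group is an aldehyde (terminal –CHO), so the name ends in -al.
There is one C≡C triple bond, indicated by the ending -yne.
The numbering direction is chosen so that the aldehyde carbon is C-1 by definition.
This places the triple bond between C-4 and C-5; a chloro group at C-7.
Assembling the pieces gives 7-chlorooct-4-ynal.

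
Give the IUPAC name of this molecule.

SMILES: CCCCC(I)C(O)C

3-iodoheptan-2-ol

The longest carbon chain that includes the –OH group has 7 carbons, so the parent hydride is heptane.
An alcohol (–OH) is the principal characteristic group, giving the suffix -ol.
The numbering direction is chosen so that numbering from this end puts the hydroxyl group at C-2 rather than C-6.
That gives the hydroxyl at C-2; an iodo group at C-3.
Assembling the pieces gives 3-iodoheptan-2-ol.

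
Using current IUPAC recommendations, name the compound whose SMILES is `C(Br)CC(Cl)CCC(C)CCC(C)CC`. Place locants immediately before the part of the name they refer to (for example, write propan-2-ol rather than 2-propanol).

1-bromo-3-chloro-6,9-dimethylundecane

The parent chain contains 11 carbons (undecane).
The numbering direction is chosen so that the substituent locant set {1,3,6,9} is lower than {3,6,9,11} at the first point of difference.
This places a bromo group at C-1; a chloro group at C-3; methyl groups at C-6 and C-9.
Prefixes are listed alphabetically: bromo, chloro, methyl.
Assembling the pieces gives 1-bromo-3-chloro-6,9-dimethylundecane.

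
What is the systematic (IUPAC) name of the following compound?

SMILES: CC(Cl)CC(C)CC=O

The longest chain bearing the –CHO group is 6 carbons long (hexane).
An aldehyde (terminal –CHO) is the principal characteristic group, giving the suffix -al.
The numbering direction is chosen so that the aldehyde carbon is C-1 by definition.
That gives a chloro group at C-5; a methyl group at C-3.
The substituents are ordered alphabetically, ignoring any di-/tri- multipliers.
Putting it together: 5-chloro-3-methylhexanal.

5-chloro-3-methylhexanal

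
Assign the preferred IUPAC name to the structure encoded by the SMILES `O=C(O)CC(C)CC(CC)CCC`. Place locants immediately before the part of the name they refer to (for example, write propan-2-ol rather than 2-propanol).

The longest carbon chain that includes the –COOH group has 8 carbons, so the parent hydride is octane.
The highest-priority functional group is a carboxylic acid (terminal –COOH), so the name ends in -oic acid.
The numbering direction is chosen so that the carboxylic acid carbon is C-1 by definition.
With this numbering: an ethyl group at C-5; a methyl group at C-3.
Prefixes are listed alphabetically: ethyl, methyl.
Putting it together: 5-ethyl-3-methyloctanoic acid.

5-ethyl-3-methyloctanoic acid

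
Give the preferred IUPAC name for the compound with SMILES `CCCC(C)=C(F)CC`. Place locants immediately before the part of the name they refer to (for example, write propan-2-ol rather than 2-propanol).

3-fluoro-4-methylhept-3-ene

The longest carbon chain that includes the multiple bond has 7 carbons, so the parent hydride is heptane.
A C=C double bond in the chain gives the infix -ene-.
Choose the numbering such that numbering from this end puts the double bond at C-3 rather than C-4.
That gives the double bond between C-3 and C-4; a fluoro group at C-3; a methyl group at C-4.
The substituents are ordered alphabetically, ignoring any di-/tri- multipliers.
Putting it together: 3-fluoro-4-methylhept-3-ene.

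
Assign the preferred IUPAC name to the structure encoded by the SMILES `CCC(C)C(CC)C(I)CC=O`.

The longest carbon chain that includes the –CHO group has 7 carbons, so the parent hydride is heptane.
An aldehyde (terminal –CHO) is the principal characteristic group, giving the suffix -al.
Number the chain so that the aldehyde carbon is C-1 by definition.
That gives an ethyl group at C-4; an iodo group at C-3; a methyl group at C-5.
Prefixes are listed alphabetically: ethyl, iodo, methyl.
Putting it together: 4-ethyl-3-iodo-5-methylheptanal.

4-ethyl-3-iodo-5-methylheptanal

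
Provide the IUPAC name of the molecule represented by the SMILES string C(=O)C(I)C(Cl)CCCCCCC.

Counting along the main chain through the –CHO group gives 10 carbons: the parent is decane.
An aldehyde (terminal –CHO) is the principal characteristic group, giving the suffix -al.
The numbering direction is chosen so that the aldehyde carbon is C-1 by definition.
This places a chloro group at C-3; an iodo group at C-2.
Prefixes are listed alphabetically: chloro, iodo.
Assembling the pieces gives 3-chloro-2-iododecanal.

3-chloro-2-iododecanal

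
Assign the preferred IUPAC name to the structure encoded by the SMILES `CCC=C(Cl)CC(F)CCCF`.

Counting along the main chain through the multiple bond gives 9 carbons: the parent is nonane.
There is one C=C double bond, indicated by the ending -ene.
The numbering direction is chosen so that numbering from this end puts the double bond at C-3 rather than C-6.
That gives the double bond between C-3 and C-4; a chloro group at C-4; fluoro groups at C-6 and C-9.
Prefixes are listed alphabetically: chloro, fluoro.
Putting it together: 4-chloro-6,9-difluoronon-3-ene.

4-chloro-6,9-difluoronon-3-ene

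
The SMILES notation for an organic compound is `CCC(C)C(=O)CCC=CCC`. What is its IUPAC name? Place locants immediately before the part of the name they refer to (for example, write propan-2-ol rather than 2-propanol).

The longest chain bearing the carbonyl and the multiple bond is 10 carbons long (decane).
The highest-priority functional group is a ketone (C=O on an internal carbon), so the name ends in -one.
There is one C=C double bond, indicated by the ending -ene.
The numbering direction is chosen so that numbering from this end puts the carbonyl group at C-4 rather than C-7.
That gives the carbonyl at C-4; the double bond between C-7 and C-8; a methyl group at C-3.
Assembling the pieces gives 3-methyldec-7-en-4-one.

3-methyldec-7-en-4-one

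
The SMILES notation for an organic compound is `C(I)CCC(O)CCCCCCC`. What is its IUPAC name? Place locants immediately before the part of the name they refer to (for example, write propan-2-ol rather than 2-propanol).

1-iodoundecan-4-ol

The longest carbon chain that includes the –OH group has 11 carbons, so the parent hydride is undecane.
The highest-priority functional group is an alcohol (–OH), so the name ends in -ol.
Choose the numbering such that numbering from this end puts the hydroxyl group at C-4 rather than C-8.
That gives the hydroxyl at C-4; an iodo group at C-1.
The name is 1-iodoundecan-4-ol.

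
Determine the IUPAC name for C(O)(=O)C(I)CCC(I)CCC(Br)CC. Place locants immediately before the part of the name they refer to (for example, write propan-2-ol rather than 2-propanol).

The longest carbon chain that includes the –COOH group has 10 carbons, so the parent hydride is decane.
A carboxylic acid (terminal –COOH) is the principal characteristic group, giving the suffix -oic acid.
Number the chain so that the carboxylic acid carbon is C-1 by definition.
That gives a bromo group at C-8; iodo groups at C-2 and C-5.
Prefixes are listed alphabetically: bromo, iodo.
Putting it together: 8-bromo-2,5-diiododecanoic acid.

8-bromo-2,5-diiododecanoic acid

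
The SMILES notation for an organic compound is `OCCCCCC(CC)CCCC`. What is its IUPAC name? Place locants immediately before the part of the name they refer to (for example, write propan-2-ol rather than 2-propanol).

6-ethyldecan-1-ol

Counting along the main chain through the –OH group gives 10 carbons: the parent is decane.
The principal characteristic group is an alcohol (–OH), named with the suffix -ol.
Choose the numbering such that numbering from this end puts the hydroxyl group at C-1 rather than C-10.
This places the hydroxyl at C-1; an ethyl group at C-6.
Putting it together: 6-ethyldecan-1-ol.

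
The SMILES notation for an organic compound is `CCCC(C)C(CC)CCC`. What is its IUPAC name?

4-ethyl-5-methyloctane

The parent chain contains 8 carbons (octane).
The numbering direction is chosen so that the locant sets are identical either way, so the alphabetically earlier ethyl substituent takes the lower locant (4 rather than 5).
That gives an ethyl group at C-4; a methyl group at C-5.
The substituents are ordered alphabetically, ignoring any di-/tri- multipliers.
Assembling the pieces gives 4-ethyl-5-methyloctane.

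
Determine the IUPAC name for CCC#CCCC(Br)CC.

The longest carbon chain that includes the multiple bond has 9 carbons, so the parent hydride is nonane.
A C≡C triple bond in the chain gives the infix -yne-.
The numbering direction is chosen so that numbering from this end puts the triple bond at C-3 rather than C-6.
With this numbering: the triple bond between C-3 and C-4; a bromo group at C-7.
Assembling the pieces gives 7-bromonon-3-yne.

7-bromonon-3-yne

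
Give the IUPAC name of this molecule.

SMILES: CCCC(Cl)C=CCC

5-chlorooct-3-ene

The longest chain bearing the multiple bond is 8 carbons long (octane).
A C=C double bond in the chain gives the infix -ene-.
Number the chain so that numbering from this end puts the double bond at C-3 rather than C-5.
This places the double bond between C-3 and C-4; a chloro group at C-5.
The name is 5-chlorooct-3-ene.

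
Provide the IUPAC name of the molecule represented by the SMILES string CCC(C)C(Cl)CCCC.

4-chloro-3-methyloctane

The longest carbon chain is 8 atoms: the parent is octane.
Number the chain so that the substituent locant set {3,4} is lower than {5,6} at the first point of difference.
That gives a chloro group at C-4; a methyl group at C-3.
Prefixes are listed alphabetically: chloro, methyl.
Putting it together: 4-chloro-3-methyloctane.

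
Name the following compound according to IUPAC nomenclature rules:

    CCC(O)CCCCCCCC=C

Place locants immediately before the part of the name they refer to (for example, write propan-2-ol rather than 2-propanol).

The longest chain bearing the –OH group and the multiple bond is 12 carbons long (dodecane).
The highest-priority functional group is an alcohol (–OH), so the name ends in -ol.
A C=C double bond in the chain gives the infix -ene-.
Number the chain so that numbering from this end puts the hydroxyl group at C-3 rather than C-10.
With this numbering: the hydroxyl at C-3; the double bond between C-11 and C-12.
The name is dodec-11-en-3-ol.

dodec-11-en-3-ol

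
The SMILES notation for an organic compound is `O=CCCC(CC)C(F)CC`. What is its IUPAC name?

4-ethyl-5-fluoroheptanal

The longest carbon chain that includes the –CHO group has 7 carbons, so the parent hydride is heptane.
The principal characteristic group is an aldehyde (terminal –CHO), named with the suffix -al.
Number the chain so that the aldehyde carbon is C-1 by definition.
With this numbering: an ethyl group at C-4; a fluoro group at C-5.
Prefixes are listed alphabetically: ethyl, fluoro.
Putting it together: 4-ethyl-5-fluoroheptanal.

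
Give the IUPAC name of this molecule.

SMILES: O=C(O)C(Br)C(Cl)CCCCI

2-bromo-3-chloro-7-iodoheptanoic acid

The longest chain bearing the –COOH group is 7 carbons long (heptane).
The highest-priority functional group is a carboxylic acid (terminal –COOH), so the name ends in -oic acid.
Number the chain so that the carboxylic acid carbon is C-1 by definition.
This places a bromo group at C-2; a chloro group at C-3; an iodo group at C-7.
Prefixes are listed alphabetically: bromo, chloro, iodo.
Putting it together: 2-bromo-3-chloro-7-iodoheptanoic acid.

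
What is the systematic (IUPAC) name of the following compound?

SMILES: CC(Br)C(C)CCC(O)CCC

8-bromo-7-methylnonan-4-ol

The longest carbon chain that includes the –OH group has 9 carbons, so the parent hydride is nonane.
An alcohol (–OH) is the principal characteristic group, giving the suffix -ol.
Number the chain so that numbering from this end puts the hydroxyl group at C-4 rather than C-6.
That gives the hydroxyl at C-4; a bromo group at C-8; a methyl group at C-7.
Substituent prefixes are cited in alphabetical order (multiplying prefixes like di-/tri- are ignored for ordering).
Assembling the pieces gives 8-bromo-7-methylnonan-4-ol.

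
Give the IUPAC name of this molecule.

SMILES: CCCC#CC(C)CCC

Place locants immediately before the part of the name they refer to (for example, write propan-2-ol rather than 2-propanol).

The longest carbon chain that includes the multiple bond has 9 carbons, so the parent hydride is nonane.
The chain contains a C≡C triple bond, so the unsaturation ending is -yne.
Choose the numbering such that numbering from this end puts the triple bond at C-4 rather than C-5.
That gives the triple bond between C-4 and C-5; a methyl group at C-6.
Assembling the pieces gives 6-methylnon-4-yne.

6-methylnon-4-yne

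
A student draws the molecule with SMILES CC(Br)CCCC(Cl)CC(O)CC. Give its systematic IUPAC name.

9-bromo-5-chlorodecan-3-ol

The longest carbon chain that includes the –OH group has 10 carbons, so the parent hydride is decane.
The highest-priority functional group is an alcohol (–OH), so the name ends in -ol.
The numbering direction is chosen so that numbering from this end puts the hydroxyl group at C-3 rather than C-8.
This places the hydroxyl at C-3; a bromo group at C-9; a chloro group at C-5.
Prefixes are listed alphabetically: bromo, chloro.
Assembling the pieces gives 9-bromo-5-chlorodecan-3-ol.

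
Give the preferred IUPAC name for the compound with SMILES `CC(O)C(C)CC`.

3-methylpentan-2-ol

Counting along the main chain through the –OH group gives 5 carbons: the parent is pentane.
The highest-priority functional group is an alcohol (–OH), so the name ends in -ol.
The numbering direction is chosen so that numbering from this end puts the hydroxyl group at C-2 rather than C-4.
With this numbering: the hydroxyl at C-2; a methyl group at C-3.
Putting it together: 3-methylpentan-2-ol.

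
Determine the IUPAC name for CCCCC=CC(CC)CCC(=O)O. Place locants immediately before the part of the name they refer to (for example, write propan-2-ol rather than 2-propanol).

The longest chain bearing the –COOH group and the multiple bond is 10 carbons long (decane).
A carboxylic acid (terminal –COOH) is the principal characteristic group, giving the suffix -oic acid.
A C=C double bond in the chain gives the infix -ene-.
Number the chain so that the carboxylic acid carbon is C-1 by definition.
With this numbering: the double bond between C-5 and C-6; an ethyl group at C-4.
The name is 4-ethyldec-5-enoic acid.

4-ethyldec-5-enoic acid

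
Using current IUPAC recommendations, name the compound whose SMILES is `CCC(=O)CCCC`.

The longest carbon chain that includes the carbonyl has 7 carbons, so the parent hydride is heptane.
A ketone (C=O on an internal carbon) is the principal characteristic group, giving the suffix -one.
Choose the numbering such that numbering from this end puts the carbonyl group at C-3 rather than C-5.
This places the carbonyl at C-3.
Putting it together: heptan-3-one.

heptan-3-one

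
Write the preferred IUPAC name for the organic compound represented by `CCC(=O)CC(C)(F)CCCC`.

Counting along the main chain through the carbonyl gives 9 carbons: the parent is nonane.
The highest-priority functional group is a ketone (C=O on an internal carbon), so the name ends in -one.
Number the chain so that numbering from this end puts the carbonyl group at C-3 rather than C-7.
With this numbering: the carbonyl at C-3; a fluoro group at C-5; a methyl group at C-5.
Prefixes are listed alphabetically: fluoro, methyl.
The name is 5-fluoro-5-methylnonan-3-one.

5-fluoro-5-methylnonan-3-one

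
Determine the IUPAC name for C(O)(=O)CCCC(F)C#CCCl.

The longest carbon chain that includes the –COOH group and the multiple bond has 8 carbons, so the parent hydride is octane.
The principal characteristic group is a carboxylic acid (terminal –COOH), named with the suffix -oic acid.
The chain contains a C≡C triple bond, so the unsaturation ending is -yne.
Number the chain so that the carboxylic acid carbon is C-1 by definition.
With this numbering: the triple bond between C-6 and C-7; a chloro group at C-8; a fluoro group at C-5.
Substituent prefixes are cited in alphabetical order (multiplying prefixes like di-/tri- are ignored for ordering).
Putting it together: 8-chloro-5-fluorooct-6-ynoic acid.

8-chloro-5-fluorooct-6-ynoic acid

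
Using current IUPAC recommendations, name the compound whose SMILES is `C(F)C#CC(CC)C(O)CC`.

4-ethyl-7-fluorohept-5-yn-3-ol

Counting along the main chain through the –OH group and the multiple bond gives 7 carbons: the parent is heptane.
An alcohol (–OH) is the principal characteristic group, giving the suffix -ol.
The chain contains a C≡C triple bond, so the unsaturation ending is -yne.
Choose the numbering such that numbering from this end puts the hydroxyl group at C-3 rather than C-5.
With this numbering: the hydroxyl at C-3; the triple bond between C-5 and C-6; an ethyl group at C-4; a fluoro group at C-7.
Prefixes are listed alphabetically: ethyl, fluoro.
Putting it together: 4-ethyl-7-fluorohept-5-yn-3-ol.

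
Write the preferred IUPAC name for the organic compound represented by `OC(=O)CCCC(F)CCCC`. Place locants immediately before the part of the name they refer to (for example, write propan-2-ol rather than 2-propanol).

5-fluorononanoic acid

The longest carbon chain that includes the –COOH group has 9 carbons, so the parent hydride is nonane.
A carboxylic acid (terminal –COOH) is the principal characteristic group, giving the suffix -oic acid.
The numbering direction is chosen so that the carboxylic acid carbon is C-1 by definition.
That gives a fluoro group at C-5.
The name is 5-fluorononanoic acid.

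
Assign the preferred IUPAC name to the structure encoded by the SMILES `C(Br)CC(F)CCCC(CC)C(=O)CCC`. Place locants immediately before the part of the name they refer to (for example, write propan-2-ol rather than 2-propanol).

The longest carbon chain that includes the carbonyl has 11 carbons, so the parent hydride is undecane.
The highest-priority functional group is a ketone (C=O on an internal carbon), so the name ends in -one.
Number the chain so that numbering from this end puts the carbonyl group at C-4 rather than C-8.
With this numbering: the carbonyl at C-4; a bromo group at C-11; an ethyl group at C-5; a fluoro group at C-9.
The substituents are ordered alphabetically, ignoring any di-/tri- multipliers.
The name is 11-bromo-5-ethyl-9-fluoroundecan-4-one.

11-bromo-5-ethyl-9-fluoroundecan-4-one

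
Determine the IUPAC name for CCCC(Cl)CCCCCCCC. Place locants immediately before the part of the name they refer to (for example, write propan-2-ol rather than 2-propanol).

The parent chain contains 12 carbons (dodecane).
Choose the numbering such that the substituent locant set {4} is lower than {9} at the first point of difference.
That gives a chloro group at C-4.
Putting it together: 4-chlorododecane.

4-chlorododecane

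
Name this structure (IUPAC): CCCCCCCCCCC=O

The longest chain bearing the –CHO group is 11 carbons long (undecane).
The highest-priority functional group is an aldehyde (terminal –CHO), so the name ends in -al.
Number the chain so that the aldehyde carbon is C-1 by definition.
Putting it together: undecanal.

undecanal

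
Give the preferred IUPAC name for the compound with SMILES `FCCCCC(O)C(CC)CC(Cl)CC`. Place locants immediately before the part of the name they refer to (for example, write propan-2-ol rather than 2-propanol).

8-chloro-6-ethyl-1-fluorodecan-5-ol

Counting along the main chain through the –OH group gives 10 carbons: the parent is decane.
An alcohol (–OH) is the principal characteristic group, giving the suffix -ol.
The numbering direction is chosen so that numbering from this end puts the hydroxyl group at C-5 rather than C-6.
That gives the hydroxyl at C-5; a chloro group at C-8; an ethyl group at C-6; a fluoro group at C-1.
Substituent prefixes are cited in alphabetical order (multiplying prefixes like di-/tri- are ignored for ordering).
Putting it together: 8-chloro-6-ethyl-1-fluorodecan-5-ol.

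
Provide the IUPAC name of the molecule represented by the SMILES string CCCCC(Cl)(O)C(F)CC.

The longest chain bearing the –OH group is 8 carbons long (octane).
An alcohol (–OH) is the principal characteristic group, giving the suffix -ol.
The numbering direction is chosen so that numbering from this end puts the hydroxyl group at C-4 rather than C-5.
This places the hydroxyl at C-4; a chloro group at C-4; a fluoro group at C-3.
The substituents are ordered alphabetically, ignoring any di-/tri- multipliers.
Assembling the pieces gives 4-chloro-3-fluorooctan-4-ol.

4-chloro-3-fluorooctan-4-ol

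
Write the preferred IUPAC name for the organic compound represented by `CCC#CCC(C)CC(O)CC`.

The longest carbon chain that includes the –OH group and the multiple bond has 10 carbons, so the parent hydride is decane.
An alcohol (–OH) is the principal characteristic group, giving the suffix -ol.
A C≡C triple bond in the chain gives the infix -yne-.
The numbering direction is chosen so that numbering from this end puts the hydroxyl group at C-3 rather than C-8.
With this numbering: the hydroxyl at C-3; the triple bond between C-7 and C-8; a methyl group at C-5.
Putting it together: 5-methyldec-7-yn-3-ol.

5-methyldec-7-yn-3-ol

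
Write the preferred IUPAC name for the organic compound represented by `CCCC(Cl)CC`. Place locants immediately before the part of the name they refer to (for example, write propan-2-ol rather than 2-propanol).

3-chlorohexane

The longest continuous carbon chain has 6 atoms, so the parent hydride is hexane.
Number the chain so that the substituent locant set {3} is lower than {4} at the first point of difference.
This places a chloro group at C-3.
Assembling the pieces gives 3-chlorohexane.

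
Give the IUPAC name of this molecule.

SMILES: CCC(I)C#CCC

The longest chain bearing the multiple bond is 7 carbons long (heptane).
A C≡C triple bond in the chain gives the infix -yne-.
The numbering direction is chosen so that numbering from this end puts the triple bond at C-3 rather than C-4.
That gives the triple bond between C-3 and C-4; an iodo group at C-5.
Assembling the pieces gives 5-iodohept-3-yne.

5-iodohept-3-yne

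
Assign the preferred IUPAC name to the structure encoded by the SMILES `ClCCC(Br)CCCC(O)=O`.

5-bromo-7-chloroheptanoic acid

Counting along the main chain through the –COOH group gives 7 carbons: the parent is heptane.
A carboxylic acid (terminal –COOH) is the principal characteristic group, giving the suffix -oic acid.
The numbering direction is chosen so that the carboxylic acid carbon is C-1 by definition.
This places a bromo group at C-5; a chloro group at C-7.
Substituent prefixes are cited in alphabetical order (multiplying prefixes like di-/tri- are ignored for ordering).
Assembling the pieces gives 5-bromo-7-chloroheptanoic acid.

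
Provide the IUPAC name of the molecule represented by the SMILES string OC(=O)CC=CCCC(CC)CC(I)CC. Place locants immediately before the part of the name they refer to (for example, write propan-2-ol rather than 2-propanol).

The longest chain bearing the –COOH group and the multiple bond is 11 carbons long (undecane).
The highest-priority functional group is a carboxylic acid (terminal –COOH), so the name ends in -oic acid.
A C=C double bond in the chain gives the infix -ene-.
The numbering direction is chosen so that the carboxylic acid carbon is C-1 by definition.
With this numbering: the double bond between C-3 and C-4; an ethyl group at C-7; an iodo group at C-9.
Substituent prefixes are cited in alphabetical order (multiplying prefixes like di-/tri- are ignored for ordering).
The name is 7-ethyl-9-iodoundec-3-enoic acid.

7-ethyl-9-iodoundec-3-enoic acid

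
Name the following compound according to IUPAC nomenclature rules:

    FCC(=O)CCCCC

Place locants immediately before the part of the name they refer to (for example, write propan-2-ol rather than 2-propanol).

1-fluoroheptan-2-one

The longest chain bearing the carbonyl is 7 carbons long (heptane).
The principal characteristic group is a ketone (C=O on an internal carbon), named with the suffix -one.
The numbering direction is chosen so that numbering from this end puts the carbonyl group at C-2 rather than C-6.
That gives the carbonyl at C-2; a fluoro group at C-1.
Putting it together: 1-fluoroheptan-2-one.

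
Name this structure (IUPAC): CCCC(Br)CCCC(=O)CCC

Counting along the main chain through the carbonyl gives 11 carbons: the parent is undecane.
The highest-priority functional group is a ketone (C=O on an internal carbon), so the name ends in -one.
Choose the numbering such that numbering from this end puts the carbonyl group at C-4 rather than C-8.
This places the carbonyl at C-4; a bromo group at C-8.
Putting it together: 8-bromoundecan-4-one.

8-bromoundecan-4-one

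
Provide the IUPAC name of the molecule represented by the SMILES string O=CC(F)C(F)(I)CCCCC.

The longest carbon chain that includes the –CHO group has 8 carbons, so the parent hydride is octane.
The principal characteristic group is an aldehyde (terminal –CHO), named with the suffix -al.
Number the chain so that the aldehyde carbon is C-1 by definition.
That gives fluoro groups at C-2 and C-3; an iodo group at C-3.
Prefixes are listed alphabetically: fluoro, iodo.
The name is 2,3-difluoro-3-iodooctanal.

2,3-difluoro-3-iodooctanal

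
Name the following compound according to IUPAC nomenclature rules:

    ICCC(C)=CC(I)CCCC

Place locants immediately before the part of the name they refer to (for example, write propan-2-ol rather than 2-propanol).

1,5-diiodo-3-methylnon-3-ene

The longest carbon chain that includes the multiple bond has 9 carbons, so the parent hydride is nonane.
There is one C=C double bond, indicated by the ending -ene.
The numbering direction is chosen so that numbering from this end puts the double bond at C-3 rather than C-6.
This places the double bond between C-3 and C-4; iodo groups at C-1 and C-5; a methyl group at C-3.
Substituent prefixes are cited in alphabetical order (multiplying prefixes like di-/tri- are ignored for ordering).
Assembling the pieces gives 1,5-diiodo-3-methylnon-3-ene.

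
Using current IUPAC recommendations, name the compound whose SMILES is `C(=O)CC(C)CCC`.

3-methylhexanal

The longest carbon chain that includes the –CHO group has 6 carbons, so the parent hydride is hexane.
The principal characteristic group is an aldehyde (terminal –CHO), named with the suffix -al.
Number the chain so that the aldehyde carbon is C-1 by definition.
This places a methyl group at C-3.
Putting it together: 3-methylhexanal.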